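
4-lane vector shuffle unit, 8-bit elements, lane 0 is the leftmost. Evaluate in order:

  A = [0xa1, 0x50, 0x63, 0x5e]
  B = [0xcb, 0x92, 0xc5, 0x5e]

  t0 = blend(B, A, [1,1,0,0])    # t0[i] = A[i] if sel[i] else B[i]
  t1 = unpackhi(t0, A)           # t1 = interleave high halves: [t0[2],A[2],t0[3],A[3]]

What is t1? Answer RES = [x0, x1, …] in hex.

RES = [ 0xc5  0x63  0x5e  0x5e ]

→ t0 |a1|50|c5|5e|
→ t1 |c5|63|5e|5e|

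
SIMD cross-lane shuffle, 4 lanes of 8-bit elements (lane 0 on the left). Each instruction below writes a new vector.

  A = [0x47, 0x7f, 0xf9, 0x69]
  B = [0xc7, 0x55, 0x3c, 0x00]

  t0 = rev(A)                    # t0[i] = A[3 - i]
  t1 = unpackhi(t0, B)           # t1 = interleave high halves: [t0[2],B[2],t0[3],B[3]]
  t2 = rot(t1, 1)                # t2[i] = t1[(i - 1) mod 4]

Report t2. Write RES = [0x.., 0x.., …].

RES = [0x00, 0x7f, 0x3c, 0x47]

→ t0 |69|f9|7f|47|
→ t1 |7f|3c|47|00|
→ t2 |00|7f|3c|47|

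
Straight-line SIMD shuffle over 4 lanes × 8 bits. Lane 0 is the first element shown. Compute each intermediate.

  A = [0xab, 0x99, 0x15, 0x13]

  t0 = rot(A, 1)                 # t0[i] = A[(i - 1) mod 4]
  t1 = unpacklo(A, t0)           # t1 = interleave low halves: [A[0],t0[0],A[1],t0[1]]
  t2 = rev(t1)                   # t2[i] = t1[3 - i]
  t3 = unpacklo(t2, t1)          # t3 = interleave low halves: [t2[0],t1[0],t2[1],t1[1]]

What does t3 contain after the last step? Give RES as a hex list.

t0 = [0x13, 0xab, 0x99, 0x15]
t1 = [0xab, 0x13, 0x99, 0xab]
t2 = [0xab, 0x99, 0x13, 0xab]
t3 = [0xab, 0xab, 0x99, 0x13]

RES = [ 0xab  0xab  0x99  0x13 ]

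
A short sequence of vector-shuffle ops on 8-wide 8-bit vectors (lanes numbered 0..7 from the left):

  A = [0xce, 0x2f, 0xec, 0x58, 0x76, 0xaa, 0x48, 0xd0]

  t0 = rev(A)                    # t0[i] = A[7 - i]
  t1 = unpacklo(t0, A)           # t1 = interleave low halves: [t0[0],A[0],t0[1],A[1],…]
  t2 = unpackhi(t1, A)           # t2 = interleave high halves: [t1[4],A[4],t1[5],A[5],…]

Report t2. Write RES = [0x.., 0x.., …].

RES = [ 0xaa  0x76  0xec  0xaa  0x76  0x48  0x58  0xd0 ]

→ t0 |d0|48|aa|76|58|ec|2f|ce|
→ t1 |d0|ce|48|2f|aa|ec|76|58|
→ t2 |aa|76|ec|aa|76|48|58|d0|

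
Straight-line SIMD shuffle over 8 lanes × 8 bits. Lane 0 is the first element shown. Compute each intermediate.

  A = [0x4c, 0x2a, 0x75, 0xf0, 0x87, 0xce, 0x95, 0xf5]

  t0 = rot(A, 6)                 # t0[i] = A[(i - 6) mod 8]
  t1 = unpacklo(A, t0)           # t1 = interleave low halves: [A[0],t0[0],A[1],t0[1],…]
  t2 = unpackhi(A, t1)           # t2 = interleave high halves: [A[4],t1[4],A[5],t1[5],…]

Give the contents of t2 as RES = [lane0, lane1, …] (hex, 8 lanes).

RES = [0x87, 0x75, 0xce, 0x87, 0x95, 0xf0, 0xf5, 0xce]

→ t0 |75|f0|87|ce|95|f5|4c|2a|
→ t1 |4c|75|2a|f0|75|87|f0|ce|
→ t2 |87|75|ce|87|95|f0|f5|ce|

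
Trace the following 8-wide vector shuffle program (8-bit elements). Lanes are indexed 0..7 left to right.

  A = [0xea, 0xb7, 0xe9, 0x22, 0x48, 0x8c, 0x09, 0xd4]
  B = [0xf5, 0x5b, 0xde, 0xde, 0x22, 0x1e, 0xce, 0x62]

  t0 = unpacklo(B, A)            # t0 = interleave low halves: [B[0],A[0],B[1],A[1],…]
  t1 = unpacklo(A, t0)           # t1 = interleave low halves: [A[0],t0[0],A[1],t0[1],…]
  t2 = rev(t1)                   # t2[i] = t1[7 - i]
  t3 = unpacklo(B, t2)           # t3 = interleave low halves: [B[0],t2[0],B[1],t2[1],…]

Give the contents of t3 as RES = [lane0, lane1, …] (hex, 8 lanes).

  t0: f5 ea 5b b7 de e9 de 22
  t1: ea f5 b7 ea e9 5b 22 b7
  t2: b7 22 5b e9 ea b7 f5 ea
  t3: f5 b7 5b 22 de 5b de e9

RES = [ 0xf5  0xb7  0x5b  0x22  0xde  0x5b  0xde  0xe9 ]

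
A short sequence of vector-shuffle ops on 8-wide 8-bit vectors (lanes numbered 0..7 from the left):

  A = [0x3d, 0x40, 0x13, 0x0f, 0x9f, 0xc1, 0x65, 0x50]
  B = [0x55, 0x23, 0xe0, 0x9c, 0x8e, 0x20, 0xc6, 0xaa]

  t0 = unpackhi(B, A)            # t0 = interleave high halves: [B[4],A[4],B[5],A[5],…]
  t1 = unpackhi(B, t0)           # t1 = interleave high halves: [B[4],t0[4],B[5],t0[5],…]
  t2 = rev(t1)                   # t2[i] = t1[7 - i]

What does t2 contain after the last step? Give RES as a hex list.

RES = [ 0x50  0xaa  0xaa  0xc6  0x65  0x20  0xc6  0x8e ]

t0 = [0x8e, 0x9f, 0x20, 0xc1, 0xc6, 0x65, 0xaa, 0x50]
t1 = [0x8e, 0xc6, 0x20, 0x65, 0xc6, 0xaa, 0xaa, 0x50]
t2 = [0x50, 0xaa, 0xaa, 0xc6, 0x65, 0x20, 0xc6, 0x8e]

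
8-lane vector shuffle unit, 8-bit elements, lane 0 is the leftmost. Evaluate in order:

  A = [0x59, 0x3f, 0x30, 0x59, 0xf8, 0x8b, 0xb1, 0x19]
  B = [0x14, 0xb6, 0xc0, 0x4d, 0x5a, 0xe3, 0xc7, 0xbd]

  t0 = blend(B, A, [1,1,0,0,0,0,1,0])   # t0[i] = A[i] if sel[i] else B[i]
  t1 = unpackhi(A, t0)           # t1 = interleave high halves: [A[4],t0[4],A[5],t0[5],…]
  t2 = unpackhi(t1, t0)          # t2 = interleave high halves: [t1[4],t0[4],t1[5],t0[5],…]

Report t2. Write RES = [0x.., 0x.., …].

RES = [ 0xb1  0x5a  0xb1  0xe3  0x19  0xb1  0xbd  0xbd ]

t0 = [0x59, 0x3f, 0xc0, 0x4d, 0x5a, 0xe3, 0xb1, 0xbd]
t1 = [0xf8, 0x5a, 0x8b, 0xe3, 0xb1, 0xb1, 0x19, 0xbd]
t2 = [0xb1, 0x5a, 0xb1, 0xe3, 0x19, 0xb1, 0xbd, 0xbd]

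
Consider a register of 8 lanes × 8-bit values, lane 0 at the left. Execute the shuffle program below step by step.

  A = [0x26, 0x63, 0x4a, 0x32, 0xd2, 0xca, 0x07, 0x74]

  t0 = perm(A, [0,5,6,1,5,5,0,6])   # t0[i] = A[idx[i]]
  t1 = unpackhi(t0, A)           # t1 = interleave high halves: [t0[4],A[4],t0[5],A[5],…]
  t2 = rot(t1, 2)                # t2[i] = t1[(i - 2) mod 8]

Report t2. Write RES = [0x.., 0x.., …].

RES = [0x07, 0x74, 0xca, 0xd2, 0xca, 0xca, 0x26, 0x07]

  t0: 26 ca 07 63 ca ca 26 07
  t1: ca d2 ca ca 26 07 07 74
  t2: 07 74 ca d2 ca ca 26 07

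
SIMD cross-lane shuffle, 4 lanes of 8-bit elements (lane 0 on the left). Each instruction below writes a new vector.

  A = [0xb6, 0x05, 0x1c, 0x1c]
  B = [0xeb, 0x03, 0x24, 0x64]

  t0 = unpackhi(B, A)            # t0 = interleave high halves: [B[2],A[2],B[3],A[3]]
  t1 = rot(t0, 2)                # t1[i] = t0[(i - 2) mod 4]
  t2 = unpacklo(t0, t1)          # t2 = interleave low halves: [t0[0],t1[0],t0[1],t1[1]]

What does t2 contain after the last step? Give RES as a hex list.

t0 = [0x24, 0x1c, 0x64, 0x1c]
t1 = [0x64, 0x1c, 0x24, 0x1c]
t2 = [0x24, 0x64, 0x1c, 0x1c]

RES = [ 0x24  0x64  0x1c  0x1c ]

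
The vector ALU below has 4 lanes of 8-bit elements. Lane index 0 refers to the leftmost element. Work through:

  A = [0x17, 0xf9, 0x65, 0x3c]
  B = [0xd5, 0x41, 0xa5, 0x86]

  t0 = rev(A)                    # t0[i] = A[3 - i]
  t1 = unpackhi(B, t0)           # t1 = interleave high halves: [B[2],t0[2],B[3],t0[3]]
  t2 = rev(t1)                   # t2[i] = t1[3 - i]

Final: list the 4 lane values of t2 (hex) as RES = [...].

t0 = [0x3c, 0x65, 0xf9, 0x17]
t1 = [0xa5, 0xf9, 0x86, 0x17]
t2 = [0x17, 0x86, 0xf9, 0xa5]

RES = [0x17, 0x86, 0xf9, 0xa5]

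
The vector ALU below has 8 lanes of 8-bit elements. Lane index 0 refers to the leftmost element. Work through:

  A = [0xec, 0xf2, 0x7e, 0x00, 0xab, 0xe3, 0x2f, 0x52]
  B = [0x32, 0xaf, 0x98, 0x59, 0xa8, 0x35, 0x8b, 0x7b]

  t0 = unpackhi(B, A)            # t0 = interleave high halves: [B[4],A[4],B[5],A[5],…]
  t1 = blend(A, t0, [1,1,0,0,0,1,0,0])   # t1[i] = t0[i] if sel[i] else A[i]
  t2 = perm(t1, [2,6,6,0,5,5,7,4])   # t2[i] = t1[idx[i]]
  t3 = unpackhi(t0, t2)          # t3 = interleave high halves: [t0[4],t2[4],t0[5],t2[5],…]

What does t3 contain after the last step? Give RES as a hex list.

RES = [ 0x8b  0x2f  0x2f  0x2f  0x7b  0x52  0x52  0xab ]

→ t0 |a8|ab|35|e3|8b|2f|7b|52|
→ t1 |a8|ab|7e|00|ab|2f|2f|52|
→ t2 |7e|2f|2f|a8|2f|2f|52|ab|
→ t3 |8b|2f|2f|2f|7b|52|52|ab|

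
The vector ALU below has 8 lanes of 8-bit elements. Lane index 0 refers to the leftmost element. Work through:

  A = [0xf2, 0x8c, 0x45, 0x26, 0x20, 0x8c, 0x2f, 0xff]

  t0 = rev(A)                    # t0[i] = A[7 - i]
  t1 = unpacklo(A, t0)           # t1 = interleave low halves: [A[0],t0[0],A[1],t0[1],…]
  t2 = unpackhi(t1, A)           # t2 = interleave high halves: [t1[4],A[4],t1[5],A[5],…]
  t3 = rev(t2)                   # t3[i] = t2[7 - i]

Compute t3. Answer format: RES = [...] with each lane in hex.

RES = [0xff, 0x20, 0x2f, 0x26, 0x8c, 0x8c, 0x20, 0x45]

  t0: ff 2f 8c 20 26 45 8c f2
  t1: f2 ff 8c 2f 45 8c 26 20
  t2: 45 20 8c 8c 26 2f 20 ff
  t3: ff 20 2f 26 8c 8c 20 45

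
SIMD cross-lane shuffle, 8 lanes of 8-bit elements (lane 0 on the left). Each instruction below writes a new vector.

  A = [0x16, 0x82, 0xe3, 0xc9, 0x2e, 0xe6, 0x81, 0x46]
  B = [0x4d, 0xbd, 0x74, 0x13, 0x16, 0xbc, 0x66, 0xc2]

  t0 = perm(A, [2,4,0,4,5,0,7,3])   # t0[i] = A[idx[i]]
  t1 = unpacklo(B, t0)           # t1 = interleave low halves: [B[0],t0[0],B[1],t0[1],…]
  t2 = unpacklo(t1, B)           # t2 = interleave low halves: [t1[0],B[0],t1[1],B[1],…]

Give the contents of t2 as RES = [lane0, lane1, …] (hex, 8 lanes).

RES = [ 0x4d  0x4d  0xe3  0xbd  0xbd  0x74  0x2e  0x13 ]

→ t0 |e3|2e|16|2e|e6|16|46|c9|
→ t1 |4d|e3|bd|2e|74|16|13|2e|
→ t2 |4d|4d|e3|bd|bd|74|2e|13|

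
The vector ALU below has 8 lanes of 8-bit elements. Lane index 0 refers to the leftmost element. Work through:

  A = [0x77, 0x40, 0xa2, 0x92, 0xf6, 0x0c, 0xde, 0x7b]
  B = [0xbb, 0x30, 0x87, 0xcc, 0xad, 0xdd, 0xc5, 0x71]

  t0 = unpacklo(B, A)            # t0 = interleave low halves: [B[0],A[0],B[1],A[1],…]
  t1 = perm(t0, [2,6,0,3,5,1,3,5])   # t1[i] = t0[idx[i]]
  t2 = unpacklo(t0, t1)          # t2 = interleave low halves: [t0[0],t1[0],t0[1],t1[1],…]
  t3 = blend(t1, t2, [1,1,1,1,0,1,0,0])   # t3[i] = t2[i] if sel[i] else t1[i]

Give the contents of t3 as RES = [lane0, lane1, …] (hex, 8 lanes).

RES = [0xbb, 0x30, 0x77, 0xcc, 0xa2, 0xbb, 0x40, 0xa2]

t0 = [0xbb, 0x77, 0x30, 0x40, 0x87, 0xa2, 0xcc, 0x92]
t1 = [0x30, 0xcc, 0xbb, 0x40, 0xa2, 0x77, 0x40, 0xa2]
t2 = [0xbb, 0x30, 0x77, 0xcc, 0x30, 0xbb, 0x40, 0x40]
t3 = [0xbb, 0x30, 0x77, 0xcc, 0xa2, 0xbb, 0x40, 0xa2]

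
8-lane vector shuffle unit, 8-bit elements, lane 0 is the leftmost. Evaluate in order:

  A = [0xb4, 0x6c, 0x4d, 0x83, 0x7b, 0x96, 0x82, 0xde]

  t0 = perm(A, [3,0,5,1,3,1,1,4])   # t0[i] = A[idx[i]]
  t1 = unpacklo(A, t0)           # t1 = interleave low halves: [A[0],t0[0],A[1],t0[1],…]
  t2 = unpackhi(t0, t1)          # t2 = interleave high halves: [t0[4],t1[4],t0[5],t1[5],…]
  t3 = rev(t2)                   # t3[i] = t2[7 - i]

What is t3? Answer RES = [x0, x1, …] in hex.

t0 = [0x83, 0xb4, 0x96, 0x6c, 0x83, 0x6c, 0x6c, 0x7b]
t1 = [0xb4, 0x83, 0x6c, 0xb4, 0x4d, 0x96, 0x83, 0x6c]
t2 = [0x83, 0x4d, 0x6c, 0x96, 0x6c, 0x83, 0x7b, 0x6c]
t3 = [0x6c, 0x7b, 0x83, 0x6c, 0x96, 0x6c, 0x4d, 0x83]

RES = [0x6c, 0x7b, 0x83, 0x6c, 0x96, 0x6c, 0x4d, 0x83]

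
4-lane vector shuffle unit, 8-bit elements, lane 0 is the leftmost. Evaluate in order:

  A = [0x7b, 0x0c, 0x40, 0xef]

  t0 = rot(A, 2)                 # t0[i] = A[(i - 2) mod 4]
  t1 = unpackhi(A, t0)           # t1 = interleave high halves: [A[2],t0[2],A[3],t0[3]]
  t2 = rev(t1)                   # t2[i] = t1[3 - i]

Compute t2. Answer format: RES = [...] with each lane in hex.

RES = [ 0x0c  0xef  0x7b  0x40 ]

  t0: 40 ef 7b 0c
  t1: 40 7b ef 0c
  t2: 0c ef 7b 40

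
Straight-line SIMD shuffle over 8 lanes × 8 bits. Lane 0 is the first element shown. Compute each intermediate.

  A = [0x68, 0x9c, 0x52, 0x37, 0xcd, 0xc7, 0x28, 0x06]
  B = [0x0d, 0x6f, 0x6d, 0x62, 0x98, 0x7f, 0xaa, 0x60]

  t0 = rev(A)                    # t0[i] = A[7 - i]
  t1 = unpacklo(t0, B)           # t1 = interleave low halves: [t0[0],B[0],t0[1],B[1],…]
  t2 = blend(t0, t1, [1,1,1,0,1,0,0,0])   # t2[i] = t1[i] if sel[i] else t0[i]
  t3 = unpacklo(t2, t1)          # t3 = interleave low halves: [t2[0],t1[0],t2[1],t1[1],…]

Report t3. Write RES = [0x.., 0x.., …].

RES = [0x06, 0x06, 0x0d, 0x0d, 0x28, 0x28, 0xcd, 0x6f]

→ t0 |06|28|c7|cd|37|52|9c|68|
→ t1 |06|0d|28|6f|c7|6d|cd|62|
→ t2 |06|0d|28|cd|c7|52|9c|68|
→ t3 |06|06|0d|0d|28|28|cd|6f|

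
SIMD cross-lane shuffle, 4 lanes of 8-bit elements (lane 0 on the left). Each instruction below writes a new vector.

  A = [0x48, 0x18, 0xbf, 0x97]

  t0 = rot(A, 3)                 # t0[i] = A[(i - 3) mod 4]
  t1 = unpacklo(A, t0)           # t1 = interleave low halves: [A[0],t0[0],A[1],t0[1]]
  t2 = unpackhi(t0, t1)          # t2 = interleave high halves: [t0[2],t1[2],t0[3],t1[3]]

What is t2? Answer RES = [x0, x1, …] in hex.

t0 = [0x18, 0xbf, 0x97, 0x48]
t1 = [0x48, 0x18, 0x18, 0xbf]
t2 = [0x97, 0x18, 0x48, 0xbf]

RES = [0x97, 0x18, 0x48, 0xbf]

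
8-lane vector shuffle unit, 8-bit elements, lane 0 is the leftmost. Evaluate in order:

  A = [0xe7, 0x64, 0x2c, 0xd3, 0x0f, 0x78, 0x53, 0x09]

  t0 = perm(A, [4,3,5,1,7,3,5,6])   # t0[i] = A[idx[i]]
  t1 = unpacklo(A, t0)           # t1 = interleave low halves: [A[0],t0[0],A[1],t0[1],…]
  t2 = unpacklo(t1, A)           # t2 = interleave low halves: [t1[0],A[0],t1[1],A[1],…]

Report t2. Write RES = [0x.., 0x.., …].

t0 = [0x0f, 0xd3, 0x78, 0x64, 0x09, 0xd3, 0x78, 0x53]
t1 = [0xe7, 0x0f, 0x64, 0xd3, 0x2c, 0x78, 0xd3, 0x64]
t2 = [0xe7, 0xe7, 0x0f, 0x64, 0x64, 0x2c, 0xd3, 0xd3]

RES = [ 0xe7  0xe7  0x0f  0x64  0x64  0x2c  0xd3  0xd3 ]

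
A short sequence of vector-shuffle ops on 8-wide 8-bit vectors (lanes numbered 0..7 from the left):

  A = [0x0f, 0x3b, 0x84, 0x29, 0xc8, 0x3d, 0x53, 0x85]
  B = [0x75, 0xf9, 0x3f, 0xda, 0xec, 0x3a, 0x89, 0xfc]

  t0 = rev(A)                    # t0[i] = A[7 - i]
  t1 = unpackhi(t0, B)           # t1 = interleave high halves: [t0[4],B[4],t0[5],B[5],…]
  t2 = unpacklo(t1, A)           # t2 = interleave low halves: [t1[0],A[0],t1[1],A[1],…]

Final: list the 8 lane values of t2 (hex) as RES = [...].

RES = [ 0x29  0x0f  0xec  0x3b  0x84  0x84  0x3a  0x29 ]

  t0: 85 53 3d c8 29 84 3b 0f
  t1: 29 ec 84 3a 3b 89 0f fc
  t2: 29 0f ec 3b 84 84 3a 29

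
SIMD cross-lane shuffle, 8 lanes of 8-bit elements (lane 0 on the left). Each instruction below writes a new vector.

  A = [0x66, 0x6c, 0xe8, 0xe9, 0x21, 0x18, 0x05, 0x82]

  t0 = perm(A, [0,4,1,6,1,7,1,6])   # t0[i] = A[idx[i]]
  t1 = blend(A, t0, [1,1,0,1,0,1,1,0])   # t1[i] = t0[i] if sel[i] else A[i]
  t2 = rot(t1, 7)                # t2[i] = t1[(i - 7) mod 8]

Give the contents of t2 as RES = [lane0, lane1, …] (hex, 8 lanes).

RES = [ 0x21  0xe8  0x05  0x21  0x82  0x6c  0x82  0x66 ]

t0 = [0x66, 0x21, 0x6c, 0x05, 0x6c, 0x82, 0x6c, 0x05]
t1 = [0x66, 0x21, 0xe8, 0x05, 0x21, 0x82, 0x6c, 0x82]
t2 = [0x21, 0xe8, 0x05, 0x21, 0x82, 0x6c, 0x82, 0x66]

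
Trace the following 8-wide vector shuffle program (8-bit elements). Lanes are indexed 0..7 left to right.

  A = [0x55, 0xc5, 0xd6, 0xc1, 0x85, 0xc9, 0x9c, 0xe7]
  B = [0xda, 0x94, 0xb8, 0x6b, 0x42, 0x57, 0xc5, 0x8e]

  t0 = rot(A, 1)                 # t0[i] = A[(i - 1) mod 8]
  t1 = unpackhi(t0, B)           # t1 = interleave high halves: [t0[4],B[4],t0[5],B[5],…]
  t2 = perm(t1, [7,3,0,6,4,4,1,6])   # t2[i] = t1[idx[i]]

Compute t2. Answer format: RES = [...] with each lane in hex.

→ t0 |e7|55|c5|d6|c1|85|c9|9c|
→ t1 |c1|42|85|57|c9|c5|9c|8e|
→ t2 |8e|57|c1|9c|c9|c9|42|9c|

RES = [ 0x8e  0x57  0xc1  0x9c  0xc9  0xc9  0x42  0x9c ]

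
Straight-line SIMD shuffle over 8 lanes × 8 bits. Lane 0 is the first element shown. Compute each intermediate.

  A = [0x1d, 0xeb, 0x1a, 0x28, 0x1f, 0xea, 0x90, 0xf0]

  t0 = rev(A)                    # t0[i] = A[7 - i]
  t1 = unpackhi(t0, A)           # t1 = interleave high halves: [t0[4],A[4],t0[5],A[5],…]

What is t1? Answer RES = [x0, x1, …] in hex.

RES = [0x28, 0x1f, 0x1a, 0xea, 0xeb, 0x90, 0x1d, 0xf0]

t0 = [0xf0, 0x90, 0xea, 0x1f, 0x28, 0x1a, 0xeb, 0x1d]
t1 = [0x28, 0x1f, 0x1a, 0xea, 0xeb, 0x90, 0x1d, 0xf0]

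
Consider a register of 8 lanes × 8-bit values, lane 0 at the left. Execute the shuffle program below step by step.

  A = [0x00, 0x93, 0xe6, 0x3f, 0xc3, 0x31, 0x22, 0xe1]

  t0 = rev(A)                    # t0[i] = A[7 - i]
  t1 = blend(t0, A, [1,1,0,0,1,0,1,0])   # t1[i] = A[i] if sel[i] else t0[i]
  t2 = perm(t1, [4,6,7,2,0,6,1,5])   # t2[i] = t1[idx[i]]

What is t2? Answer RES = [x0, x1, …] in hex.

  t0: e1 22 31 c3 3f e6 93 00
  t1: 00 93 31 c3 c3 e6 22 00
  t2: c3 22 00 31 00 22 93 e6

RES = [ 0xc3  0x22  0x00  0x31  0x00  0x22  0x93  0xe6 ]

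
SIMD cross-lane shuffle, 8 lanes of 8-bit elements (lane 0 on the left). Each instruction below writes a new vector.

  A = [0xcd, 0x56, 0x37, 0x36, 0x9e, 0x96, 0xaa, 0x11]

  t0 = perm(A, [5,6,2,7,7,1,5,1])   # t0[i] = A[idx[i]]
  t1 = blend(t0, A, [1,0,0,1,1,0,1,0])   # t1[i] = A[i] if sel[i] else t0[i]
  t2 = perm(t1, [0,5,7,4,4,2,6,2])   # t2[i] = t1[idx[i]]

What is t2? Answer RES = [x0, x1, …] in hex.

→ t0 |96|aa|37|11|11|56|96|56|
→ t1 |cd|aa|37|36|9e|56|aa|56|
→ t2 |cd|56|56|9e|9e|37|aa|37|

RES = [0xcd, 0x56, 0x56, 0x9e, 0x9e, 0x37, 0xaa, 0x37]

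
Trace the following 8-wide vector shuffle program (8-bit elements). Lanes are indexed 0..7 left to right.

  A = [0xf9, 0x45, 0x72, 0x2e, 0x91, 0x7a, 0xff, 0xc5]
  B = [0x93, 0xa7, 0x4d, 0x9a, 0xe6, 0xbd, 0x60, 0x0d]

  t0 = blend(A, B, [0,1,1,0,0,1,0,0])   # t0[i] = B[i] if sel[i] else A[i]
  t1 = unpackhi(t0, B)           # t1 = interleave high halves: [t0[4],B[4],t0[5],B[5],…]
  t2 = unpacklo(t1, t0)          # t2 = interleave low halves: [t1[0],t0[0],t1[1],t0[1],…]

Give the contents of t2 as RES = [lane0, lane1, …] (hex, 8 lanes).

→ t0 |f9|a7|4d|2e|91|bd|ff|c5|
→ t1 |91|e6|bd|bd|ff|60|c5|0d|
→ t2 |91|f9|e6|a7|bd|4d|bd|2e|

RES = [ 0x91  0xf9  0xe6  0xa7  0xbd  0x4d  0xbd  0x2e ]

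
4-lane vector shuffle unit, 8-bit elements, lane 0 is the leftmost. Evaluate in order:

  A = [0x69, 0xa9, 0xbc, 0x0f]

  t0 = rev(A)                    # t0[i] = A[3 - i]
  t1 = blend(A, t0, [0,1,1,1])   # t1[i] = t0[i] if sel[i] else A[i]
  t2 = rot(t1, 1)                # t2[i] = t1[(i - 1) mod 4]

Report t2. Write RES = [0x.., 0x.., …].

RES = [ 0x69  0x69  0xbc  0xa9 ]

→ t0 |0f|bc|a9|69|
→ t1 |69|bc|a9|69|
→ t2 |69|69|bc|a9|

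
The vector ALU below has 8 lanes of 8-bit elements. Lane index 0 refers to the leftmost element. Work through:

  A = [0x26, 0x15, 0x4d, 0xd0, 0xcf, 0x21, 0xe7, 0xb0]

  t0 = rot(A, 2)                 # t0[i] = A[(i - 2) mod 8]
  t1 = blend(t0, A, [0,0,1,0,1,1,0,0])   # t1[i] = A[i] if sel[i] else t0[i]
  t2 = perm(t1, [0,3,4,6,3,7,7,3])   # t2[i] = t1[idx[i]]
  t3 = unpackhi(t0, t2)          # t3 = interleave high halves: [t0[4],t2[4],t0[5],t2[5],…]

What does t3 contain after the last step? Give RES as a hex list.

→ t0 |e7|b0|26|15|4d|d0|cf|21|
→ t1 |e7|b0|4d|15|cf|21|cf|21|
→ t2 |e7|15|cf|cf|15|21|21|15|
→ t3 |4d|15|d0|21|cf|21|21|15|

RES = [0x4d, 0x15, 0xd0, 0x21, 0xcf, 0x21, 0x21, 0x15]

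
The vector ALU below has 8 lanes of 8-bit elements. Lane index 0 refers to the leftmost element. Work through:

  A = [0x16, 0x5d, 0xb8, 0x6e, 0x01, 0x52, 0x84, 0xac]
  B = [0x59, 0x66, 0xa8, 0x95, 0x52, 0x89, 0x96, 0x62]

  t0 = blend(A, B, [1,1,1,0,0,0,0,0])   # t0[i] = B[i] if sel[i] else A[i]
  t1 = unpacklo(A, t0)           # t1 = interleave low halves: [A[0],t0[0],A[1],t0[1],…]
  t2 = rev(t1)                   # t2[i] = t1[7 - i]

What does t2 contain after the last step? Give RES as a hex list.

RES = [0x6e, 0x6e, 0xa8, 0xb8, 0x66, 0x5d, 0x59, 0x16]

  t0: 59 66 a8 6e 01 52 84 ac
  t1: 16 59 5d 66 b8 a8 6e 6e
  t2: 6e 6e a8 b8 66 5d 59 16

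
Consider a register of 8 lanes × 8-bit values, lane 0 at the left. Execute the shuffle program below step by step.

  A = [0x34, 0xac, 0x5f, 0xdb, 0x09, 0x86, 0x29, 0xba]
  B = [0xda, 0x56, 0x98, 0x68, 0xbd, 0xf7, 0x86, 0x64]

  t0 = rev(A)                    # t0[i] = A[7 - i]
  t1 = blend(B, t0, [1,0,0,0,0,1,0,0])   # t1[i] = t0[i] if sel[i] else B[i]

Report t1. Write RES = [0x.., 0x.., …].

RES = [ 0xba  0x56  0x98  0x68  0xbd  0x5f  0x86  0x64 ]

  t0: ba 29 86 09 db 5f ac 34
  t1: ba 56 98 68 bd 5f 86 64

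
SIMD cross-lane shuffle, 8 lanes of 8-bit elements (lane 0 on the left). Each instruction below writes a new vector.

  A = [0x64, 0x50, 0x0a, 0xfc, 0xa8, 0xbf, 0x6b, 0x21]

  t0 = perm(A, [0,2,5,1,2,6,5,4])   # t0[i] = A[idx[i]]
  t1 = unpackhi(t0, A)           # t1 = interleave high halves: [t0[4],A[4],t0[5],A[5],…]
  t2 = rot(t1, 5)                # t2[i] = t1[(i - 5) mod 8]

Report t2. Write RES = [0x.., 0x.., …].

  t0: 64 0a bf 50 0a 6b bf a8
  t1: 0a a8 6b bf bf 6b a8 21
  t2: bf bf 6b a8 21 0a a8 6b

RES = [ 0xbf  0xbf  0x6b  0xa8  0x21  0x0a  0xa8  0x6b ]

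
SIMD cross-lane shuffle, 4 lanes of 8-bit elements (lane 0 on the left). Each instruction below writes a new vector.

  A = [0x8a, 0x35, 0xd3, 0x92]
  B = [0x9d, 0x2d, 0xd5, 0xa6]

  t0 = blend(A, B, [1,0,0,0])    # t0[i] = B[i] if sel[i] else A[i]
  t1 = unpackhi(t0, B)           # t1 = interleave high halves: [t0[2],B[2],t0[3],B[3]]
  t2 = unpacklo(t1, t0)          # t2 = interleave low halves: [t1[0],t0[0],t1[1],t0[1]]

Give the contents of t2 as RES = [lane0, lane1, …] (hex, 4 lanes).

  t0: 9d 35 d3 92
  t1: d3 d5 92 a6
  t2: d3 9d d5 35

RES = [ 0xd3  0x9d  0xd5  0x35 ]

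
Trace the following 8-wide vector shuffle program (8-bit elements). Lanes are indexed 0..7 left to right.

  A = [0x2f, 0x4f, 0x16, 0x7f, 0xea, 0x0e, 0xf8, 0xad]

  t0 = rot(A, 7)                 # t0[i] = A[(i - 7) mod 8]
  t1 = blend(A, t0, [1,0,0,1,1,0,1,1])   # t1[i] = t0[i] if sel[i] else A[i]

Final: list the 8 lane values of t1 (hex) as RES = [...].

RES = [0x4f, 0x4f, 0x16, 0xea, 0x0e, 0x0e, 0xad, 0x2f]

t0 = [0x4f, 0x16, 0x7f, 0xea, 0x0e, 0xf8, 0xad, 0x2f]
t1 = [0x4f, 0x4f, 0x16, 0xea, 0x0e, 0x0e, 0xad, 0x2f]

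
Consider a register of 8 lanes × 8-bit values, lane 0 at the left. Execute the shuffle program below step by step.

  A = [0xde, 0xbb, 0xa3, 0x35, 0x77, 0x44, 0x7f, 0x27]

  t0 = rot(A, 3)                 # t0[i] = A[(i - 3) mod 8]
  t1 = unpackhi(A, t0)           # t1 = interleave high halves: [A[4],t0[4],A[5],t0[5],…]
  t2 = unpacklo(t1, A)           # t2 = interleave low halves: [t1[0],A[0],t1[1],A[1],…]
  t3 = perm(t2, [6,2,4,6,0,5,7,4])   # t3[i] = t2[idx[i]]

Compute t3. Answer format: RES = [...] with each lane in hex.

→ t0 |44|7f|27|de|bb|a3|35|77|
→ t1 |77|bb|44|a3|7f|35|27|77|
→ t2 |77|de|bb|bb|44|a3|a3|35|
→ t3 |a3|bb|44|a3|77|a3|35|44|

RES = [0xa3, 0xbb, 0x44, 0xa3, 0x77, 0xa3, 0x35, 0x44]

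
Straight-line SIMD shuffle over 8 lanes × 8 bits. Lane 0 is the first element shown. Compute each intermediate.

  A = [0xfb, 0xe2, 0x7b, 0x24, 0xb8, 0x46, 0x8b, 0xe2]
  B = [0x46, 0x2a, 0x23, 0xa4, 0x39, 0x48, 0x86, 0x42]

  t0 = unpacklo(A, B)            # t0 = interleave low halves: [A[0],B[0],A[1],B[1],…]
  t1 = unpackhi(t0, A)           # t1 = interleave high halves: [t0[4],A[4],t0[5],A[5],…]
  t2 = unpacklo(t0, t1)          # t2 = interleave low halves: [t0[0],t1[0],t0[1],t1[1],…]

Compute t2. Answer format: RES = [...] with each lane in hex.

→ t0 |fb|46|e2|2a|7b|23|24|a4|
→ t1 |7b|b8|23|46|24|8b|a4|e2|
→ t2 |fb|7b|46|b8|e2|23|2a|46|

RES = [ 0xfb  0x7b  0x46  0xb8  0xe2  0x23  0x2a  0x46 ]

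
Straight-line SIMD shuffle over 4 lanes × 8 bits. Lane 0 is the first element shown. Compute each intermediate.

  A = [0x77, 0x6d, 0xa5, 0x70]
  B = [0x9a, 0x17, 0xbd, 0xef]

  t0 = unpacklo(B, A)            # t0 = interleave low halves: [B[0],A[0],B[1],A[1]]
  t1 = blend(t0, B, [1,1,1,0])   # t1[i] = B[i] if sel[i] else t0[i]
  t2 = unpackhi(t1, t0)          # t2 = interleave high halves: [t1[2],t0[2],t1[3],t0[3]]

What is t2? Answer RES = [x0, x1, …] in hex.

RES = [0xbd, 0x17, 0x6d, 0x6d]

→ t0 |9a|77|17|6d|
→ t1 |9a|17|bd|6d|
→ t2 |bd|17|6d|6d|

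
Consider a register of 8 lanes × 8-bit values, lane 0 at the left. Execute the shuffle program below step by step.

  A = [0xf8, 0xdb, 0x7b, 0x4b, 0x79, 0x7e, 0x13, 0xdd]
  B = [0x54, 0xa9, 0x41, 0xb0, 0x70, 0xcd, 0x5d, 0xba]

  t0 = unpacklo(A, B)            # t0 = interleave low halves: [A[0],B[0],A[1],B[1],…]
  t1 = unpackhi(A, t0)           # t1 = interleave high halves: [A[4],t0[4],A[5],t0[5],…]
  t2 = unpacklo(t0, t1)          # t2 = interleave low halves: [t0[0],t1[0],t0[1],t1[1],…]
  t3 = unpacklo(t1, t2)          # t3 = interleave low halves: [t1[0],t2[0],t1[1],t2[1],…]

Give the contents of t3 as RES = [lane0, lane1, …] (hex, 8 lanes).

t0 = [0xf8, 0x54, 0xdb, 0xa9, 0x7b, 0x41, 0x4b, 0xb0]
t1 = [0x79, 0x7b, 0x7e, 0x41, 0x13, 0x4b, 0xdd, 0xb0]
t2 = [0xf8, 0x79, 0x54, 0x7b, 0xdb, 0x7e, 0xa9, 0x41]
t3 = [0x79, 0xf8, 0x7b, 0x79, 0x7e, 0x54, 0x41, 0x7b]

RES = [ 0x79  0xf8  0x7b  0x79  0x7e  0x54  0x41  0x7b ]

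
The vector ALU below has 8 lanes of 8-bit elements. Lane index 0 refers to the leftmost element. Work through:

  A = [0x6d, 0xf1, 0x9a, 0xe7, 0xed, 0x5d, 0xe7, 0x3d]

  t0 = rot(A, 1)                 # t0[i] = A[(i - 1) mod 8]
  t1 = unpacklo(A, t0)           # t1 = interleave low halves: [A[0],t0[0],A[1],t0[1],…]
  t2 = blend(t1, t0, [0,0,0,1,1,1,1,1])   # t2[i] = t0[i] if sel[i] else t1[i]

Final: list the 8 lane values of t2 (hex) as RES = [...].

  t0: 3d 6d f1 9a e7 ed 5d e7
  t1: 6d 3d f1 6d 9a f1 e7 9a
  t2: 6d 3d f1 9a e7 ed 5d e7

RES = [ 0x6d  0x3d  0xf1  0x9a  0xe7  0xed  0x5d  0xe7 ]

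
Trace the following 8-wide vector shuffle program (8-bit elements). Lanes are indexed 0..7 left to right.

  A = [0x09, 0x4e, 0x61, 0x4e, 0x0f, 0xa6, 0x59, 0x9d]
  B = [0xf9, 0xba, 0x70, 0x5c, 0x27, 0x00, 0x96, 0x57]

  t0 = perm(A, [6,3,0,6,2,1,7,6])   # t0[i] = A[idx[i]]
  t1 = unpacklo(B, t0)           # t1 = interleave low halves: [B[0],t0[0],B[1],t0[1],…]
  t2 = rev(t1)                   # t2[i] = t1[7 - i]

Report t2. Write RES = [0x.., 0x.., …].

  t0: 59 4e 09 59 61 4e 9d 59
  t1: f9 59 ba 4e 70 09 5c 59
  t2: 59 5c 09 70 4e ba 59 f9

RES = [ 0x59  0x5c  0x09  0x70  0x4e  0xba  0x59  0xf9 ]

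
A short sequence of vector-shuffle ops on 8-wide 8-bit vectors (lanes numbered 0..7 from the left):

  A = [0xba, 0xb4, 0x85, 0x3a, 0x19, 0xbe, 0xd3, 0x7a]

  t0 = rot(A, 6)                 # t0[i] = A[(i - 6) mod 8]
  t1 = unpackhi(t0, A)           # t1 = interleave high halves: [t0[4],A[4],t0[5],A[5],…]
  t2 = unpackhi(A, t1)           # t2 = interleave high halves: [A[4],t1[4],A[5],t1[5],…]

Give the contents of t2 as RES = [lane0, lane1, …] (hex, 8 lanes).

→ t0 |85|3a|19|be|d3|7a|ba|b4|
→ t1 |d3|19|7a|be|ba|d3|b4|7a|
→ t2 |19|ba|be|d3|d3|b4|7a|7a|

RES = [ 0x19  0xba  0xbe  0xd3  0xd3  0xb4  0x7a  0x7a ]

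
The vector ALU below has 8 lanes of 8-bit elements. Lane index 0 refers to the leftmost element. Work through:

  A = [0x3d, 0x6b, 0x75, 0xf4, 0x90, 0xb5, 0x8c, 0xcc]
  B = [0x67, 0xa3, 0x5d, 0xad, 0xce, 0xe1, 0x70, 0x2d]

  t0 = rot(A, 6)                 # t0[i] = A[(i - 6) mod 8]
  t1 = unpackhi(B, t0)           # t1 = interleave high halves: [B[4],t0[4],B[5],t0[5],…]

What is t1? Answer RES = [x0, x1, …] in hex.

RES = [0xce, 0x8c, 0xe1, 0xcc, 0x70, 0x3d, 0x2d, 0x6b]

  t0: 75 f4 90 b5 8c cc 3d 6b
  t1: ce 8c e1 cc 70 3d 2d 6b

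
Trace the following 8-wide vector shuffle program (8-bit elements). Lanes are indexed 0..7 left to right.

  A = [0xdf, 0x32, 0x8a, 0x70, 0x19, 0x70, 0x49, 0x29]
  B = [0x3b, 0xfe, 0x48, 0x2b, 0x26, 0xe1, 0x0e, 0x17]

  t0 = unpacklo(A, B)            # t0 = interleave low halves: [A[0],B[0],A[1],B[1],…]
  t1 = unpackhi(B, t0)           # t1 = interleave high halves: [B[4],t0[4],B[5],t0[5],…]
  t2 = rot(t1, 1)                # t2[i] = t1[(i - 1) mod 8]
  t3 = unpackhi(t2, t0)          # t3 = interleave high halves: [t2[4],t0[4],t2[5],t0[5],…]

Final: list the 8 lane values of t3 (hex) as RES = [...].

RES = [ 0x48  0x8a  0x0e  0x48  0x70  0x70  0x17  0x2b ]

  t0: df 3b 32 fe 8a 48 70 2b
  t1: 26 8a e1 48 0e 70 17 2b
  t2: 2b 26 8a e1 48 0e 70 17
  t3: 48 8a 0e 48 70 70 17 2b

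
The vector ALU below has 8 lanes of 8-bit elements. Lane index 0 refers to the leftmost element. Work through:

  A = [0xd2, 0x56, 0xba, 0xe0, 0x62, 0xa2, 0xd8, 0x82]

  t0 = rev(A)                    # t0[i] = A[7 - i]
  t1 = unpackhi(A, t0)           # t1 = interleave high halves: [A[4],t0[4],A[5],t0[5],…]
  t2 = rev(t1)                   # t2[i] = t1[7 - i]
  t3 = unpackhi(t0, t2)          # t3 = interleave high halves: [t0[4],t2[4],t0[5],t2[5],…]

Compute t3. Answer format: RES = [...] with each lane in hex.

RES = [ 0xe0  0xba  0xba  0xa2  0x56  0xe0  0xd2  0x62 ]

→ t0 |82|d8|a2|62|e0|ba|56|d2|
→ t1 |62|e0|a2|ba|d8|56|82|d2|
→ t2 |d2|82|56|d8|ba|a2|e0|62|
→ t3 |e0|ba|ba|a2|56|e0|d2|62|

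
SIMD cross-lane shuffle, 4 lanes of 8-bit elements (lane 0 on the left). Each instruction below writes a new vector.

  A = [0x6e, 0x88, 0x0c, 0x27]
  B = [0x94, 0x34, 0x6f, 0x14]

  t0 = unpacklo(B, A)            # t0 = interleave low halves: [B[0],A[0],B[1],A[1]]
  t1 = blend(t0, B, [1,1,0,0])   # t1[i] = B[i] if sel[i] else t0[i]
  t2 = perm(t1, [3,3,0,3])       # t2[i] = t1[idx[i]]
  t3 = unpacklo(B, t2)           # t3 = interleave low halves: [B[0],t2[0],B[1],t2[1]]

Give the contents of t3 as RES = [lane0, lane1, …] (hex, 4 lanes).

RES = [ 0x94  0x88  0x34  0x88 ]

→ t0 |94|6e|34|88|
→ t1 |94|34|34|88|
→ t2 |88|88|94|88|
→ t3 |94|88|34|88|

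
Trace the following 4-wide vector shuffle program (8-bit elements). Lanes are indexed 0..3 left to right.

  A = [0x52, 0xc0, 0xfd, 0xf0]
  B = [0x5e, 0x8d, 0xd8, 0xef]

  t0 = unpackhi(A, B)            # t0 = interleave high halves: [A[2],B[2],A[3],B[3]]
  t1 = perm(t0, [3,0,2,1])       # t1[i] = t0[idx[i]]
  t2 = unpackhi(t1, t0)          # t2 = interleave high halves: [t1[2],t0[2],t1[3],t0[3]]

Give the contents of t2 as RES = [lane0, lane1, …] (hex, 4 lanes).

RES = [ 0xf0  0xf0  0xd8  0xef ]

→ t0 |fd|d8|f0|ef|
→ t1 |ef|fd|f0|d8|
→ t2 |f0|f0|d8|ef|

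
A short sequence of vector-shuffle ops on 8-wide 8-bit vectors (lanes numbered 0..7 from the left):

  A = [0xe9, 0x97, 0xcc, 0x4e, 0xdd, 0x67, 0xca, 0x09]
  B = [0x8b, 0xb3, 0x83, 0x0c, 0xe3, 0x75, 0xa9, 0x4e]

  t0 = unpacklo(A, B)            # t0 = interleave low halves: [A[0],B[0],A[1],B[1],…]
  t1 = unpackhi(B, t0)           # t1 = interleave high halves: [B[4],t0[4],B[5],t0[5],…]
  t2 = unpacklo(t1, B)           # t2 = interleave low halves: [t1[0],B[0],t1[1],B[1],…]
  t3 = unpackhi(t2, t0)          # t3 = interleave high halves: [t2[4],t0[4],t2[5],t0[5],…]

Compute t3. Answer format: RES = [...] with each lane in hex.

RES = [0x75, 0xcc, 0x83, 0x83, 0x83, 0x4e, 0x0c, 0x0c]

  t0: e9 8b 97 b3 cc 83 4e 0c
  t1: e3 cc 75 83 a9 4e 4e 0c
  t2: e3 8b cc b3 75 83 83 0c
  t3: 75 cc 83 83 83 4e 0c 0c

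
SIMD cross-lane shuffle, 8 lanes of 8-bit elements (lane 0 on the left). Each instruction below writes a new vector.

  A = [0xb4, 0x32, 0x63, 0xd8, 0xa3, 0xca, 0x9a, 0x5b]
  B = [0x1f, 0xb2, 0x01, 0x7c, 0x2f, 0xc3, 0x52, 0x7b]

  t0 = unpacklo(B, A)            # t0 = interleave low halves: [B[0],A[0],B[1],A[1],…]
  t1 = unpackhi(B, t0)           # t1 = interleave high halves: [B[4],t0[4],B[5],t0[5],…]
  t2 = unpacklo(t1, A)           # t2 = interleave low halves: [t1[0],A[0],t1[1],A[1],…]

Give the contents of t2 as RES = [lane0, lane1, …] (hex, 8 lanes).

RES = [0x2f, 0xb4, 0x01, 0x32, 0xc3, 0x63, 0x63, 0xd8]

  t0: 1f b4 b2 32 01 63 7c d8
  t1: 2f 01 c3 63 52 7c 7b d8
  t2: 2f b4 01 32 c3 63 63 d8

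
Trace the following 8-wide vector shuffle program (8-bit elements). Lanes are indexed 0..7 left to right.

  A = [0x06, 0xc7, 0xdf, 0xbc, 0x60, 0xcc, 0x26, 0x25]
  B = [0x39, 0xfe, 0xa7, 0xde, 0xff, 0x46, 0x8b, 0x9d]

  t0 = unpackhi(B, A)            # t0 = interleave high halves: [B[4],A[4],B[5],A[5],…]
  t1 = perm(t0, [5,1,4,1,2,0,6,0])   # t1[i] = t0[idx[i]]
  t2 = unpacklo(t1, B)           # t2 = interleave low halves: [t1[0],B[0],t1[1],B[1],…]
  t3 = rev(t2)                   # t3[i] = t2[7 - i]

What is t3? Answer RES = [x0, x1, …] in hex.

RES = [ 0xde  0x60  0xa7  0x8b  0xfe  0x60  0x39  0x26 ]

t0 = [0xff, 0x60, 0x46, 0xcc, 0x8b, 0x26, 0x9d, 0x25]
t1 = [0x26, 0x60, 0x8b, 0x60, 0x46, 0xff, 0x9d, 0xff]
t2 = [0x26, 0x39, 0x60, 0xfe, 0x8b, 0xa7, 0x60, 0xde]
t3 = [0xde, 0x60, 0xa7, 0x8b, 0xfe, 0x60, 0x39, 0x26]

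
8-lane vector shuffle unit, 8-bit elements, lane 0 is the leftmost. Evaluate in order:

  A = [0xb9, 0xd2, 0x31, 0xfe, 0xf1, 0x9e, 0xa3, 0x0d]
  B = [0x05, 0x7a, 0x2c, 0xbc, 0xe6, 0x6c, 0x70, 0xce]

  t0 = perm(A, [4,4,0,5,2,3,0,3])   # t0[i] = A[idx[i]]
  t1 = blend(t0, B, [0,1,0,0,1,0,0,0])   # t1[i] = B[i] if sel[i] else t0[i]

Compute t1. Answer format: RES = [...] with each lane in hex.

RES = [0xf1, 0x7a, 0xb9, 0x9e, 0xe6, 0xfe, 0xb9, 0xfe]

  t0: f1 f1 b9 9e 31 fe b9 fe
  t1: f1 7a b9 9e e6 fe b9 fe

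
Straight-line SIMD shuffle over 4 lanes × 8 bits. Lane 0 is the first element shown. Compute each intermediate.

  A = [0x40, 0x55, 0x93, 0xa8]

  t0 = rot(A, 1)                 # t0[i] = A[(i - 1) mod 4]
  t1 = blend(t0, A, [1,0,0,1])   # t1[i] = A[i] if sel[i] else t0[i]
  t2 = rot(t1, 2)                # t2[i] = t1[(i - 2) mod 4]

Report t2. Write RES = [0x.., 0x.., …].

t0 = [0xa8, 0x40, 0x55, 0x93]
t1 = [0x40, 0x40, 0x55, 0xa8]
t2 = [0x55, 0xa8, 0x40, 0x40]

RES = [ 0x55  0xa8  0x40  0x40 ]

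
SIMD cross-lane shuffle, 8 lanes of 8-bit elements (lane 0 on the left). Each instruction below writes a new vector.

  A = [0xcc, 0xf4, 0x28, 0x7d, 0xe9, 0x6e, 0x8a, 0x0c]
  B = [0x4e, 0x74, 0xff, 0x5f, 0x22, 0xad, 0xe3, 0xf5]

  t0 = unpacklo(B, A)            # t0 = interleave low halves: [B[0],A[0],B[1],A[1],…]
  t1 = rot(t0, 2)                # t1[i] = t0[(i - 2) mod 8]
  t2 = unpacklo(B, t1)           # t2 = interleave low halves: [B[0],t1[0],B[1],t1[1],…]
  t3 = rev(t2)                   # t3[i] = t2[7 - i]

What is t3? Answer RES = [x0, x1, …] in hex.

RES = [0xcc, 0x5f, 0x4e, 0xff, 0x7d, 0x74, 0x5f, 0x4e]

→ t0 |4e|cc|74|f4|ff|28|5f|7d|
→ t1 |5f|7d|4e|cc|74|f4|ff|28|
→ t2 |4e|5f|74|7d|ff|4e|5f|cc|
→ t3 |cc|5f|4e|ff|7d|74|5f|4e|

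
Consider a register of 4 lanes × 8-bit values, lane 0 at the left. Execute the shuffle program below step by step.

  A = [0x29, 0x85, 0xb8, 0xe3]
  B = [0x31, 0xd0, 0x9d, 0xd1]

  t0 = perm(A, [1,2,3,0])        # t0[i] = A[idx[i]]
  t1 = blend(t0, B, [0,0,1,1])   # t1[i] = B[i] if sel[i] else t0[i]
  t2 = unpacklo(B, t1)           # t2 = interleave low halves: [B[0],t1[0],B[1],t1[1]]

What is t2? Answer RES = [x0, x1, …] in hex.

  t0: 85 b8 e3 29
  t1: 85 b8 9d d1
  t2: 31 85 d0 b8

RES = [ 0x31  0x85  0xd0  0xb8 ]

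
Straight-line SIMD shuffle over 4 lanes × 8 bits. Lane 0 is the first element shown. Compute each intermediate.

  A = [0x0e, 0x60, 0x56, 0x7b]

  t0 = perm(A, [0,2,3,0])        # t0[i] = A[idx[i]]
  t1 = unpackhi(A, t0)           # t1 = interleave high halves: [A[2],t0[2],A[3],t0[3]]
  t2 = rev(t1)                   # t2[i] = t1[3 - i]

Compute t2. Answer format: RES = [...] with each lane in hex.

  t0: 0e 56 7b 0e
  t1: 56 7b 7b 0e
  t2: 0e 7b 7b 56

RES = [ 0x0e  0x7b  0x7b  0x56 ]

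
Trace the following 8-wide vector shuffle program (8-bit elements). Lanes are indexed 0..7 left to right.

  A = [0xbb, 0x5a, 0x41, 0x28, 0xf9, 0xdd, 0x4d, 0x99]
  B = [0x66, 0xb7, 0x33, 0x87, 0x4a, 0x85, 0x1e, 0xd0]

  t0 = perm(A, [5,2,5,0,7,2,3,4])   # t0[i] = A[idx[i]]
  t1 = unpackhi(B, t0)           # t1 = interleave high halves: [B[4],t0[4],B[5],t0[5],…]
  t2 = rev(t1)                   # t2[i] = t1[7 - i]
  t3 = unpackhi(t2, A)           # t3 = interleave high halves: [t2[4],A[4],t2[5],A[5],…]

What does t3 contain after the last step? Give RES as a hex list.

t0 = [0xdd, 0x41, 0xdd, 0xbb, 0x99, 0x41, 0x28, 0xf9]
t1 = [0x4a, 0x99, 0x85, 0x41, 0x1e, 0x28, 0xd0, 0xf9]
t2 = [0xf9, 0xd0, 0x28, 0x1e, 0x41, 0x85, 0x99, 0x4a]
t3 = [0x41, 0xf9, 0x85, 0xdd, 0x99, 0x4d, 0x4a, 0x99]

RES = [ 0x41  0xf9  0x85  0xdd  0x99  0x4d  0x4a  0x99 ]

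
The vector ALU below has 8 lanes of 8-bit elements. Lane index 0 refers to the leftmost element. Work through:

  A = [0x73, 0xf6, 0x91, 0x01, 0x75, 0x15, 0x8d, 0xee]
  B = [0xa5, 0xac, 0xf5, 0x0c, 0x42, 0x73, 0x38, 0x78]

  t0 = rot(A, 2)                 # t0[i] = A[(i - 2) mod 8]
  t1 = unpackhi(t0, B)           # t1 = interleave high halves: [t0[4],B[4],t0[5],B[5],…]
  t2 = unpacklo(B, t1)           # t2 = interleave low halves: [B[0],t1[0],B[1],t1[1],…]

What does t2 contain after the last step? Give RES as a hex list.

RES = [0xa5, 0x91, 0xac, 0x42, 0xf5, 0x01, 0x0c, 0x73]

→ t0 |8d|ee|73|f6|91|01|75|15|
→ t1 |91|42|01|73|75|38|15|78|
→ t2 |a5|91|ac|42|f5|01|0c|73|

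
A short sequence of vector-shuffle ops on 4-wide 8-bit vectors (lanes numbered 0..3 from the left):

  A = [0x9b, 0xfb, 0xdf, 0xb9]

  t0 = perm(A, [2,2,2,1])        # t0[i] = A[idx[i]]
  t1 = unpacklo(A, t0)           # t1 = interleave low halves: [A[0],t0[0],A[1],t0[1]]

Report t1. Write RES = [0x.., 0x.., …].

RES = [ 0x9b  0xdf  0xfb  0xdf ]

  t0: df df df fb
  t1: 9b df fb df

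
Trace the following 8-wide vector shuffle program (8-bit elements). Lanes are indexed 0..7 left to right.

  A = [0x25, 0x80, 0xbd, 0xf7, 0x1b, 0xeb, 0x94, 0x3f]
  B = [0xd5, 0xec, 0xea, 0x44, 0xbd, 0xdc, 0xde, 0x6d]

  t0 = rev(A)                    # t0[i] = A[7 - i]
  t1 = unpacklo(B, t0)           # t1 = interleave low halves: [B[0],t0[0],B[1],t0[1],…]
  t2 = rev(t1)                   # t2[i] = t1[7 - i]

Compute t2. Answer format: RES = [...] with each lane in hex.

RES = [0x1b, 0x44, 0xeb, 0xea, 0x94, 0xec, 0x3f, 0xd5]

t0 = [0x3f, 0x94, 0xeb, 0x1b, 0xf7, 0xbd, 0x80, 0x25]
t1 = [0xd5, 0x3f, 0xec, 0x94, 0xea, 0xeb, 0x44, 0x1b]
t2 = [0x1b, 0x44, 0xeb, 0xea, 0x94, 0xec, 0x3f, 0xd5]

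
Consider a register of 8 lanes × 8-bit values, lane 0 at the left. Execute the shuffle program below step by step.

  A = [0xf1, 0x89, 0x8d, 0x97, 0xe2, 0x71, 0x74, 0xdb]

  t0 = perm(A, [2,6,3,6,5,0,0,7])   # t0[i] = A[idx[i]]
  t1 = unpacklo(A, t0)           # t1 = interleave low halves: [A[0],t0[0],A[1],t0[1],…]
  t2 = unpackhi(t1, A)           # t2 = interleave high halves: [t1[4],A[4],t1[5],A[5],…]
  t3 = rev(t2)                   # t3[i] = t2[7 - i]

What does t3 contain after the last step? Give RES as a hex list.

→ t0 |8d|74|97|74|71|f1|f1|db|
→ t1 |f1|8d|89|74|8d|97|97|74|
→ t2 |8d|e2|97|71|97|74|74|db|
→ t3 |db|74|74|97|71|97|e2|8d|

RES = [0xdb, 0x74, 0x74, 0x97, 0x71, 0x97, 0xe2, 0x8d]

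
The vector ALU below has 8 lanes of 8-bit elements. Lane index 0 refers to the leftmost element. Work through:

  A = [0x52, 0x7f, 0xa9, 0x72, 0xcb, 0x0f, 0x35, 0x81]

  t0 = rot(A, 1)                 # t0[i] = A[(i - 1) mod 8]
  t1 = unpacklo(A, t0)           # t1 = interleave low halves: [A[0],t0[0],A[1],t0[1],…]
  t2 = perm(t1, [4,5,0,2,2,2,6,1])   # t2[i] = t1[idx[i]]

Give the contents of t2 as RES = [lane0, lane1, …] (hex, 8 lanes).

RES = [0xa9, 0x7f, 0x52, 0x7f, 0x7f, 0x7f, 0x72, 0x81]

t0 = [0x81, 0x52, 0x7f, 0xa9, 0x72, 0xcb, 0x0f, 0x35]
t1 = [0x52, 0x81, 0x7f, 0x52, 0xa9, 0x7f, 0x72, 0xa9]
t2 = [0xa9, 0x7f, 0x52, 0x7f, 0x7f, 0x7f, 0x72, 0x81]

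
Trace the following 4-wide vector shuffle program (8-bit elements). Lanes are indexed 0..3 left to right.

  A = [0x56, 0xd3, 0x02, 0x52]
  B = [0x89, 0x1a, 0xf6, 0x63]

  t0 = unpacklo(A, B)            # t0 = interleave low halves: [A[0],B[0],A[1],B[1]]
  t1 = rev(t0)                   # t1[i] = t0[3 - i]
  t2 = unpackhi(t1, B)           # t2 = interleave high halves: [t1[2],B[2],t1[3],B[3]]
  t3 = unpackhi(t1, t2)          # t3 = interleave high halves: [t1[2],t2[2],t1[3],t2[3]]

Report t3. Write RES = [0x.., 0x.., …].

RES = [ 0x89  0x56  0x56  0x63 ]

t0 = [0x56, 0x89, 0xd3, 0x1a]
t1 = [0x1a, 0xd3, 0x89, 0x56]
t2 = [0x89, 0xf6, 0x56, 0x63]
t3 = [0x89, 0x56, 0x56, 0x63]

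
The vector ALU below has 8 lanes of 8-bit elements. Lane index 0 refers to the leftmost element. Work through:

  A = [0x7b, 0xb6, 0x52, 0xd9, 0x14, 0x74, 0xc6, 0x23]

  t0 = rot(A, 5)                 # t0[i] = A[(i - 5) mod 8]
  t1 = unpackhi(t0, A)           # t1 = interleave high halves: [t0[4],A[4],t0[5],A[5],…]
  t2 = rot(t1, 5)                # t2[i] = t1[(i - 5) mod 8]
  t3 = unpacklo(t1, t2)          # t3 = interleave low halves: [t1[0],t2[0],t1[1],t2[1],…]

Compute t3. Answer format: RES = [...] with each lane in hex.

RES = [0x23, 0x74, 0x14, 0xb6, 0x7b, 0xc6, 0x74, 0x52]

t0 = [0xd9, 0x14, 0x74, 0xc6, 0x23, 0x7b, 0xb6, 0x52]
t1 = [0x23, 0x14, 0x7b, 0x74, 0xb6, 0xc6, 0x52, 0x23]
t2 = [0x74, 0xb6, 0xc6, 0x52, 0x23, 0x23, 0x14, 0x7b]
t3 = [0x23, 0x74, 0x14, 0xb6, 0x7b, 0xc6, 0x74, 0x52]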